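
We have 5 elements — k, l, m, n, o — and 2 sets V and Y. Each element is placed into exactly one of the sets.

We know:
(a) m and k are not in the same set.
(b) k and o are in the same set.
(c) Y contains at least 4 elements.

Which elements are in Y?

Y = {k, l, n, o}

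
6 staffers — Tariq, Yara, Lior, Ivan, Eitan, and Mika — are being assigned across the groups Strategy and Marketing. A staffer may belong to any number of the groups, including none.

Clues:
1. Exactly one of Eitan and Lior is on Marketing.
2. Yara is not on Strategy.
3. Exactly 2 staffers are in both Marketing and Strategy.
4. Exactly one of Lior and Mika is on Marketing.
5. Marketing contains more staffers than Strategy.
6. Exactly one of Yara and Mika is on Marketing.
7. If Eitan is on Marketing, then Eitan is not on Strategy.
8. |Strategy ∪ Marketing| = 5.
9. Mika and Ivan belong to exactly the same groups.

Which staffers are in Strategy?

Strategy = {Ivan, Lior, Mika}

From (2): Yara ∉ Strategy.
Suppose Tariq ∈ Strategy: no assignment then satisfies all the clues, so Tariq ∉ Strategy.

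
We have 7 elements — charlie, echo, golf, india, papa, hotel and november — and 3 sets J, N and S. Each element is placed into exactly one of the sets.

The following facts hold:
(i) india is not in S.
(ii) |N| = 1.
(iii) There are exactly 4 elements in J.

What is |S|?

2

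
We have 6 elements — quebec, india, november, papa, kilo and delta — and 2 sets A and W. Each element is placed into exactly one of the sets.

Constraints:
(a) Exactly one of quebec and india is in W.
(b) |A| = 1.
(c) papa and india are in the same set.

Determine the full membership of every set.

A = {quebec}; W = {delta, india, kilo, november, papa}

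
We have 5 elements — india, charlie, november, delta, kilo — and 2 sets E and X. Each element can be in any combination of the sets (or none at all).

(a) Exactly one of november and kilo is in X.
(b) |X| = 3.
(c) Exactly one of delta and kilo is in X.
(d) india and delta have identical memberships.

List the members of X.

X = {delta, india, november}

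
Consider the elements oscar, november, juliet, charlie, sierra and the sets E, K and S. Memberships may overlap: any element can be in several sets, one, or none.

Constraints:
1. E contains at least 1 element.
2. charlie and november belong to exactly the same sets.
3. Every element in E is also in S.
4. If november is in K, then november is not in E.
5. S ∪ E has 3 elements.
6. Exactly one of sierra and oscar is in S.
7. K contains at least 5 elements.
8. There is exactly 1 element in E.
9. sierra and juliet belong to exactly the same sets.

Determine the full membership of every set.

E = {oscar}; K = {charlie, juliet, november, oscar, sierra}; S = {charlie, november, oscar}

(7): only 5 candidates remain for K, so all are in.
(4): november ∉ E.
(2): charlie matches november: charlie ∉ E.
Suppose oscar ∉ E: no assignment then satisfies all the clues, so oscar ∈ E.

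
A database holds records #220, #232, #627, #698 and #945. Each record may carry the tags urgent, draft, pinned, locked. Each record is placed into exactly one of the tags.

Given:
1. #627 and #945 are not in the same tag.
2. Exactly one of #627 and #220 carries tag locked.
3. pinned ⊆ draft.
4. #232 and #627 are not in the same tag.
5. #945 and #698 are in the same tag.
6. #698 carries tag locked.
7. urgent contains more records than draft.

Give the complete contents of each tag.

urgent = {#627}; draft = {}; pinned = {}; locked = {#220, #232, #698, #945}

From (6): #698 ∈ locked.
(5): #945 matches #698: #945 ∉ urgent.
(5): #945 matches #698: #945 ∉ draft.
(5): #945 matches #698: #945 ∉ pinned.
(5): #945 matches #698: #945 ∈ locked.
(1): #627 ∉ locked.
(2) (exactly one): #220 ∈ locked.
Suppose #232 ∈ urgent: no assignment then satisfies all the clues, so #232 ∉ urgent.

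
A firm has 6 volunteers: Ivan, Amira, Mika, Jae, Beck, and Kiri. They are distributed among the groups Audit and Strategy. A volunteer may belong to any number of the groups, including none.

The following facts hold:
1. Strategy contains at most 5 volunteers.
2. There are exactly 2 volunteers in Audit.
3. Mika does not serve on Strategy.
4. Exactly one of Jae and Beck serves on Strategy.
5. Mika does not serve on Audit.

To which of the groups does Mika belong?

From (3): Mika ∉ Strategy.
From (5): Mika ∉ Audit.

Mika: none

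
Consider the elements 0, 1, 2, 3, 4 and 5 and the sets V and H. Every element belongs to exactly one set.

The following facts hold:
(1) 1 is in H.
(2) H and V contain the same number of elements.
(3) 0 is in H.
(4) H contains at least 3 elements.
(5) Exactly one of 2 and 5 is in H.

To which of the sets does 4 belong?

From (1): 1 ∈ H.
From (3): 0 ∈ H.
Suppose 4 ∉ V: no assignment then satisfies all the clues, so 4 ∈ V.

4: V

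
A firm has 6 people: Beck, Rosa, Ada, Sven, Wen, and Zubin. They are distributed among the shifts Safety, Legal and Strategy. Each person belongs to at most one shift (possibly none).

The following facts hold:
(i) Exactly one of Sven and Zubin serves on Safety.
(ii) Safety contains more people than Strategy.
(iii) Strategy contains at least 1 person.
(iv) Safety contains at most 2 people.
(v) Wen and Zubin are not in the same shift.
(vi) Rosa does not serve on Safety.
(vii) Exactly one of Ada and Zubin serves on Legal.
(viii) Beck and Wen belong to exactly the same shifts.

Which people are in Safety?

Safety = {Ada, Sven}

From (vi): Rosa ∉ Safety.
Suppose Beck ∈ Safety: no assignment then satisfies all the clues, so Beck ∉ Safety.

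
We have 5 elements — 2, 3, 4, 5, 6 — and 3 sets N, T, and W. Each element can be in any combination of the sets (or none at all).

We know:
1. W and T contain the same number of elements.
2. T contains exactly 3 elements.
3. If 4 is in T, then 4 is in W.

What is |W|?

3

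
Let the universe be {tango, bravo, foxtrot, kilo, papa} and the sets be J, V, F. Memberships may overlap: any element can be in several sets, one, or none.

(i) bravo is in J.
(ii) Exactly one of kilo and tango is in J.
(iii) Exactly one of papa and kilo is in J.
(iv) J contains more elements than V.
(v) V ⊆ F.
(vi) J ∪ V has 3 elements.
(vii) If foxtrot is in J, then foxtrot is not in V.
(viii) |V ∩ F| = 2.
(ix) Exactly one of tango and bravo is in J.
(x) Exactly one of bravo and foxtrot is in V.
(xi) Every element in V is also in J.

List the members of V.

V = {bravo, kilo}

From (i): bravo ∈ J.
(ix) (exactly one): tango ∉ J.
(xi) contrapositive: tango ∉ V.
(ii) (exactly one): kilo ∈ J.
(iii) (exactly one): papa ∉ J.
(xi) contrapositive: papa ∉ V.
Suppose bravo ∉ V: no assignment then satisfies all the clues, so bravo ∈ V.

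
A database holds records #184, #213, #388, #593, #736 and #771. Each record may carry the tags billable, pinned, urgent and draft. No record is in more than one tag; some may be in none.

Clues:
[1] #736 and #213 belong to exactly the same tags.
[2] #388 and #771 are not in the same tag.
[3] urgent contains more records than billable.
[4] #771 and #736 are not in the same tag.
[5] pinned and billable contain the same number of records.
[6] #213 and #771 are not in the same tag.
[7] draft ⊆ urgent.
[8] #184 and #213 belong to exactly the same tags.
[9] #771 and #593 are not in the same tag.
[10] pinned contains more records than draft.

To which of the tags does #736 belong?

#736: urgent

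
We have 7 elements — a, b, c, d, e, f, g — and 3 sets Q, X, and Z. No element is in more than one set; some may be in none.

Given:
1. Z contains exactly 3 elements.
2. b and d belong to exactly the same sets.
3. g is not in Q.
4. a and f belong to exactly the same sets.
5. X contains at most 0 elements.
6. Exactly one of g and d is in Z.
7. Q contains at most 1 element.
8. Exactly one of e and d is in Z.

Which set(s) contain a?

a: none

From (3): g ∉ Q.
(5): X already has 0, so the rest are out.
Suppose a ∈ Q: no assignment then satisfies all the clues, so a ∉ Q.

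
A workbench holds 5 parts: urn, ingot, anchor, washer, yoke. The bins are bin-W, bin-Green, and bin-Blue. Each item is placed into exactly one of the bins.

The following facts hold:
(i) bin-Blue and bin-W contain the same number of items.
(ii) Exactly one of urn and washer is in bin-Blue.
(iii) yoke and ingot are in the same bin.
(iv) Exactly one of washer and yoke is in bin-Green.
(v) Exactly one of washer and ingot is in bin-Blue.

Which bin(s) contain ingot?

ingot: bin-Green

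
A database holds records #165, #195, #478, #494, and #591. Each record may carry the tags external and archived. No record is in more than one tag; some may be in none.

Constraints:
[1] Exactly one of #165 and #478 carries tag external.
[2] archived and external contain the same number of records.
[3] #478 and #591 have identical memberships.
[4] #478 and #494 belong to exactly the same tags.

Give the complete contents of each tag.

external = {#165}; archived = {#195}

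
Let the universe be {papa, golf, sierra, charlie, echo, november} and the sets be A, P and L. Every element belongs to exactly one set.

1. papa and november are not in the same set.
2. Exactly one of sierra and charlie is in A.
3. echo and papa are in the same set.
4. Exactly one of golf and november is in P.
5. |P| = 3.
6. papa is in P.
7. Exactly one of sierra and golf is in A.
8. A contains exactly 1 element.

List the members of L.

From (6): papa ∈ P.
(1): november ∉ P.
(3): echo matches papa: echo ∉ A.
(3): echo matches papa: echo ∈ P.
(4) (exactly one): golf ∈ P.
(5): P already has 3, so the rest are out.
(7) (exactly one): sierra ∈ A.
(8): A already has 1, so the rest are out.
Only one set left: charlie ∈ L.
Only one set left: november ∈ L.

L = {charlie, november}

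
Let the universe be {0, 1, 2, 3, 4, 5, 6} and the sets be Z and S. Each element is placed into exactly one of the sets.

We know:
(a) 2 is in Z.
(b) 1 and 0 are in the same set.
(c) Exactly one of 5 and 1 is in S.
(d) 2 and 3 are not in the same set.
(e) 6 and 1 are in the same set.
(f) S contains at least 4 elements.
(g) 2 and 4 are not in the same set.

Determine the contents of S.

S = {0, 1, 3, 4, 6}

From (a): 2 ∈ Z.
(d): 3 ∉ Z.
(g): 4 ∉ Z.
Only one set left: 3 ∈ S.
Only one set left: 4 ∈ S.
Suppose 0 ∉ S: no assignment then satisfies all the clues, so 0 ∈ S.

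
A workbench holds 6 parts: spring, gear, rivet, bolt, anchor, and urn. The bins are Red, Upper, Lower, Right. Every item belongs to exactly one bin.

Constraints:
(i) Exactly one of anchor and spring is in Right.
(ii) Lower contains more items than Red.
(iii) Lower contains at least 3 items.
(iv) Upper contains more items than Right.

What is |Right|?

1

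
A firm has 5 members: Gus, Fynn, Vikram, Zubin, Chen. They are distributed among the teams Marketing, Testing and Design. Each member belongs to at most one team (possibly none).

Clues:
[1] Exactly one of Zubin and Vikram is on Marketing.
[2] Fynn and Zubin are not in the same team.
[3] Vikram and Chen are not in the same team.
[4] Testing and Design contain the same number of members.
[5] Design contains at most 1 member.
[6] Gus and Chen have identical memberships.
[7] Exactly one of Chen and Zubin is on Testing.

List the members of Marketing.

Marketing = {Vikram}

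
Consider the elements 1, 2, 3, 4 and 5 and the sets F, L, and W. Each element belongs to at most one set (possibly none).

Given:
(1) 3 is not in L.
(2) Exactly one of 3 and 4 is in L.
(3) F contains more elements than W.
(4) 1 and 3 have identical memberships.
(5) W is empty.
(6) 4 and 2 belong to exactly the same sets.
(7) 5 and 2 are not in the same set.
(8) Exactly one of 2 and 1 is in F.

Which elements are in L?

L = {2, 4}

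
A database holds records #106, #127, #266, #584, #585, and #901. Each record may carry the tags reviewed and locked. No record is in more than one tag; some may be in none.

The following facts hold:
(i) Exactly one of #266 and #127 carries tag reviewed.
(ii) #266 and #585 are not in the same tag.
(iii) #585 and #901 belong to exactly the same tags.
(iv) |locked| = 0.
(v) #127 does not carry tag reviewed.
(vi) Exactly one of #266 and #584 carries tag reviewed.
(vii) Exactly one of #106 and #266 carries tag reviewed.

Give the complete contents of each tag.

From (v): #127 ∉ reviewed.
(i) (exactly one): #266 ∈ reviewed.
(ii): #585 ∉ reviewed.
(iii): #901 matches #585: #901 ∉ reviewed.
(iv): locked already has 0, so the rest are out.
(vi) (exactly one): #584 ∉ reviewed.
(vii) (exactly one): #106 ∉ reviewed.

reviewed = {#266}; locked = {}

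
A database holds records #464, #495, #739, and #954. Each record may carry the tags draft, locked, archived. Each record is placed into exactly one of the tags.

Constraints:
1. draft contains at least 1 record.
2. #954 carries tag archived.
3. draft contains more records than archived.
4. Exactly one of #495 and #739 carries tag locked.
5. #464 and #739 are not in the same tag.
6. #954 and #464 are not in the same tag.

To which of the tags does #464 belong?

From (2): #954 ∈ archived.
(6): #464 ∉ archived.
Suppose #464 ∉ draft: no assignment then satisfies all the clues, so #464 ∈ draft.

#464: draft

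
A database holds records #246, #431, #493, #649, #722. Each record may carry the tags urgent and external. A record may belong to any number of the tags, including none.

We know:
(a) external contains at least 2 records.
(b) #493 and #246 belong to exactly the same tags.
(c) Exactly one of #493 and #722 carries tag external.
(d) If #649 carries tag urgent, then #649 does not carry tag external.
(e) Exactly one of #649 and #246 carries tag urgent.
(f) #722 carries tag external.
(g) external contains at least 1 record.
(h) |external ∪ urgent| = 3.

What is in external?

external = {#431, #722}

From (f): #722 ∈ external.
(c) (exactly one): #493 ∉ external.
(b): #246 matches #493: #246 ∉ external.
Suppose #431 ∉ external: no assignment then satisfies all the clues, so #431 ∈ external.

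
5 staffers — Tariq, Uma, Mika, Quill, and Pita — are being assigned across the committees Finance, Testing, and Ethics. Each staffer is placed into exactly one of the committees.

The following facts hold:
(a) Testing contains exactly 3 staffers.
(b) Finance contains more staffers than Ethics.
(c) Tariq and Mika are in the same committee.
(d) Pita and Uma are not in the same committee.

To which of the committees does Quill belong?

Quill: Finance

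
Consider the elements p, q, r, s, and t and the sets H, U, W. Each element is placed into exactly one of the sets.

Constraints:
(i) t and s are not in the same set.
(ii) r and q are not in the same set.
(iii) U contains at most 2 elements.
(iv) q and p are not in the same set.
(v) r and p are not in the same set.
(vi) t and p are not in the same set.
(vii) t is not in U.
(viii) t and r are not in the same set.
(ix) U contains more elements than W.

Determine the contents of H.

From (vii): t ∉ U.
Suppose p ∈ H: no assignment then satisfies all the clues, so p ∉ H.

H = {q, t}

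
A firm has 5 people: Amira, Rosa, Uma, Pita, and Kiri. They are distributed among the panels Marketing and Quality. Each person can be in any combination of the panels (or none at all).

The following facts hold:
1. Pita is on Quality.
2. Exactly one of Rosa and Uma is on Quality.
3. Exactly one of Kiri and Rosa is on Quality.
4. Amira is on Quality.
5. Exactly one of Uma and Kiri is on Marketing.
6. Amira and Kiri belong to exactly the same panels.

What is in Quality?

From (1): Pita ∈ Quality.
From (4): Amira ∈ Quality.
(6): Kiri matches Amira: Kiri ∈ Quality.
(3) (exactly one): Rosa ∉ Quality.
(2) (exactly one): Uma ∈ Quality.

Quality = {Amira, Kiri, Pita, Uma}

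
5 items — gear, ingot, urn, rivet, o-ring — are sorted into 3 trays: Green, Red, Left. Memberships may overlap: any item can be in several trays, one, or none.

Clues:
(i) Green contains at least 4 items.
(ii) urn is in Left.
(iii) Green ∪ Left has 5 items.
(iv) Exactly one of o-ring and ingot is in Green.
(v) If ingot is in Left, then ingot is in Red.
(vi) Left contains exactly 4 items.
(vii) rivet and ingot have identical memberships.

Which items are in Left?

Left = {ingot, o-ring, rivet, urn}

From (ii): urn ∈ Left.
Suppose gear ∈ Left: no assignment then satisfies all the clues, so gear ∉ Left.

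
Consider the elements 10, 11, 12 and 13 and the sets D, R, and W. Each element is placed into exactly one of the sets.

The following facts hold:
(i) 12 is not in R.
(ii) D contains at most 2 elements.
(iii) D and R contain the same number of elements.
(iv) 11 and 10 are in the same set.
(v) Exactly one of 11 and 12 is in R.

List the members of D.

D = {12, 13}

From (i): 12 ∉ R.
(v) (exactly one): 11 ∈ R.
(iv): 10 matches 11: 10 ∉ D.
(iv): 10 matches 11: 10 ∈ R.
Suppose 12 ∉ D: no assignment then satisfies all the clues, so 12 ∈ D.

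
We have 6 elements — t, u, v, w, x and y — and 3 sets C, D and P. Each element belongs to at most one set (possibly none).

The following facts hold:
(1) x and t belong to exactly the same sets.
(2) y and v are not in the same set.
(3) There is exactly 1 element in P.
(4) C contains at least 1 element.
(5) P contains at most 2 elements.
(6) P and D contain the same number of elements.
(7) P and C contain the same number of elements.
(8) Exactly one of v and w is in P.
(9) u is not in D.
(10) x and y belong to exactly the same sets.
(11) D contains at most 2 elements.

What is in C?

C = {u}

From (9): u ∉ D.
Suppose t ∈ C: no assignment then satisfies all the clues, so t ∉ C.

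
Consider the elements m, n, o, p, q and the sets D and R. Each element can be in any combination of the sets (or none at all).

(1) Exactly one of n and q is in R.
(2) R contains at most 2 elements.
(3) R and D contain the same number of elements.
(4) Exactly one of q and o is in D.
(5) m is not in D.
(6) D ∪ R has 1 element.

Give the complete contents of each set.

D = {q}; R = {q}

From (5): m ∉ D.
Suppose m ∈ R: no assignment then satisfies all the clues, so m ∉ R.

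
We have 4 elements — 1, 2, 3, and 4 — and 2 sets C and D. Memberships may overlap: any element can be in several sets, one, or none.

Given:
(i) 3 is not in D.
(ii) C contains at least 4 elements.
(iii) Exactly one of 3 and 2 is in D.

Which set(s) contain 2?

2: C, D

From (i): 3 ∉ D.
(ii): only 4 candidates remain for C, so all are in.
(iii) (exactly one): 2 ∈ D.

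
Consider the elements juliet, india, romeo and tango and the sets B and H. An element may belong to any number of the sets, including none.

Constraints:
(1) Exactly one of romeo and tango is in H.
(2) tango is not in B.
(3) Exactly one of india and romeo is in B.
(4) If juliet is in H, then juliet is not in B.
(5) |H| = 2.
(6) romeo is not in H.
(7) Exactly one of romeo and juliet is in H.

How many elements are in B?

1

From (2): tango ∉ B.
From (6): romeo ∉ H.
(1) (exactly one): tango ∈ H.
(7) (exactly one): juliet ∈ H.
(4): juliet ∉ B.
(5): H already has 2, so the rest are out.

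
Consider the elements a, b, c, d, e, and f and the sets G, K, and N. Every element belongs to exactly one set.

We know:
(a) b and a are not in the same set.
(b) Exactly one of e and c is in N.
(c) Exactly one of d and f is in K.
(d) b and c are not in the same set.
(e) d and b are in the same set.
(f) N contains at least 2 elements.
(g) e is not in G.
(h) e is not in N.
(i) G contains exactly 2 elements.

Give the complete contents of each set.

G = {b, d}; K = {e, f}; N = {a, c}

From (g): e ∉ G.
From (h): e ∉ N.
(b) (exactly one): c ∈ N.
(d): b ∉ N.
(e): d matches b: d ∉ N.
Only one set left: e ∈ K.
Suppose a ∈ G: no assignment then satisfies all the clues, so a ∉ G.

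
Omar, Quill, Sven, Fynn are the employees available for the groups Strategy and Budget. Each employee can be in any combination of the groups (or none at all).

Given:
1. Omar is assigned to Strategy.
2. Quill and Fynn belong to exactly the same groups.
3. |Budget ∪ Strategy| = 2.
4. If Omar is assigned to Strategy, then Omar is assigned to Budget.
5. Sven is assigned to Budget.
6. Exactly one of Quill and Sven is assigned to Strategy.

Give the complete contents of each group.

Strategy = {Omar, Sven}; Budget = {Omar, Sven}

From (1): Omar ∈ Strategy.
From (5): Sven ∈ Budget.
(4): Omar ∈ Budget.
Suppose Quill ∈ Strategy: no assignment then satisfies all the clues, so Quill ∉ Strategy.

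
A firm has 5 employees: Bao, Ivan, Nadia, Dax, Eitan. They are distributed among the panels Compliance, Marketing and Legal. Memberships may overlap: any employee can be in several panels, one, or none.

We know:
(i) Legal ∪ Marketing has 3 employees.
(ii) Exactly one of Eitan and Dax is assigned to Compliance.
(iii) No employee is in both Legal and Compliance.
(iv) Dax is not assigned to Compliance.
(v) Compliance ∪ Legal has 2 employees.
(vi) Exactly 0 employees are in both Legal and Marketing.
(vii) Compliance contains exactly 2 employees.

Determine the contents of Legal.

Legal = {}

From (iv): Dax ∉ Compliance.
(ii) (exactly one): Eitan ∈ Compliance.
(iii) (disjoint): Eitan ∉ Legal.
Suppose Bao ∈ Legal: no assignment then satisfies all the clues, so Bao ∉ Legal.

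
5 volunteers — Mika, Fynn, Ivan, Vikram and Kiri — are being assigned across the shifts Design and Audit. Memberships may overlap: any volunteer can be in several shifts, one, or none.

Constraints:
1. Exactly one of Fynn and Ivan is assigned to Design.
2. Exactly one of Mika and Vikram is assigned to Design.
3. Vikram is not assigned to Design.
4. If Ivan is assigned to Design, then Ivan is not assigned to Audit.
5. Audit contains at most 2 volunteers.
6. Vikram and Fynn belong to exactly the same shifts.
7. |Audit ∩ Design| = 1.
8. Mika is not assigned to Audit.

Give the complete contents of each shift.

Design = {Ivan, Kiri, Mika}; Audit = {Kiri}

From (3): Vikram ∉ Design.
From (8): Mika ∉ Audit.
(2) (exactly one): Mika ∈ Design.
(6): Fynn matches Vikram: Fynn ∉ Design.
(1) (exactly one): Ivan ∈ Design.
(4): Ivan ∉ Audit.
Suppose Fynn ∈ Audit: no assignment then satisfies all the clues, so Fynn ∉ Audit.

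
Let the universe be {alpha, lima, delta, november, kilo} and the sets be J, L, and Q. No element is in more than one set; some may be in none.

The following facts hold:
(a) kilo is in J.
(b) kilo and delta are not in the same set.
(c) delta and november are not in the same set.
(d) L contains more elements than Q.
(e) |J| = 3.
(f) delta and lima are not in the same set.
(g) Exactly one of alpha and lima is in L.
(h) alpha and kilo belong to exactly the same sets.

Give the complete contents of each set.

From (a): kilo ∈ J.
(b): delta ∉ J.
(h): alpha matches kilo: alpha ∈ J.
(g) (exactly one): lima ∈ L.
(e): only 3 candidates remain for J, so all are in.
(f): delta ∉ L.
Suppose delta ∈ Q: no assignment then satisfies all the clues, so delta ∉ Q.

J = {alpha, kilo, november}; L = {lima}; Q = {}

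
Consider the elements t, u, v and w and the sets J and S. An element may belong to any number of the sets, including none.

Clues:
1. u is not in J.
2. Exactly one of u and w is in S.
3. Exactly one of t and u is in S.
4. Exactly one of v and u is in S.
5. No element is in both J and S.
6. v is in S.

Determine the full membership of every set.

From (1): u ∉ J.
From (6): v ∈ S.
(4) (exactly one): u ∉ S.
(5) (disjoint): v ∉ J.
(2) (exactly one): w ∈ S.
(3) (exactly one): t ∈ S.
(5) (disjoint): t ∉ J.
(5) (disjoint): w ∉ J.

J = {}; S = {t, v, w}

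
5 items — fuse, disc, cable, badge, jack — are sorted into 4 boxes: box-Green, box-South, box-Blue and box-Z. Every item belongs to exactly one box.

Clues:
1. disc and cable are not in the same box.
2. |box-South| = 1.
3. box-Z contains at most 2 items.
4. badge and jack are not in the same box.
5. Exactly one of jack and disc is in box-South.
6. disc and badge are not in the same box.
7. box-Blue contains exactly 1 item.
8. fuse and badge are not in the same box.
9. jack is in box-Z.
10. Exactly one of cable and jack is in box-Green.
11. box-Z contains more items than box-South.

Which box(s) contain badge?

badge: box-Blue

From (9): jack ∈ box-Z.
(4): badge ∉ box-Z.
(5) (exactly one): disc ∈ box-South.
(6): badge ∉ box-South.
(10) (exactly one): cable ∈ box-Green.
(2): box-South already has 1, so the rest are out.
Suppose badge ∈ box-Green: no assignment then satisfies all the clues, so badge ∉ box-Green.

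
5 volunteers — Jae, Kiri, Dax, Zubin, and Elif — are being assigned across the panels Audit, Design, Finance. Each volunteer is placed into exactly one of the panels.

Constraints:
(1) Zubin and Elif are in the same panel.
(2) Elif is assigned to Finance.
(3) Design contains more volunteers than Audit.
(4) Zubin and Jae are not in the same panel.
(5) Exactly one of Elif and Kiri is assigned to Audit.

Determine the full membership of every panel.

Audit = {Kiri}; Design = {Dax, Jae}; Finance = {Elif, Zubin}

From (2): Elif ∈ Finance.
(1): Zubin matches Elif: Zubin ∉ Audit.
(1): Zubin matches Elif: Zubin ∉ Design.
(1): Zubin matches Elif: Zubin ∈ Finance.
(4): Jae ∉ Finance.
(5) (exactly one): Kiri ∈ Audit.
Suppose Jae ∈ Audit: no assignment then satisfies all the clues, so Jae ∉ Audit.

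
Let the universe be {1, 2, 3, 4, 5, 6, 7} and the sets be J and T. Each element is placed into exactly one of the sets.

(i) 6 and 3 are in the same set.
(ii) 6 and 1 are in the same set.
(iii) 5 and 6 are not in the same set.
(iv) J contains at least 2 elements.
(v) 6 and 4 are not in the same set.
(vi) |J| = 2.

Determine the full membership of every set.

J = {4, 5}; T = {1, 2, 3, 6, 7}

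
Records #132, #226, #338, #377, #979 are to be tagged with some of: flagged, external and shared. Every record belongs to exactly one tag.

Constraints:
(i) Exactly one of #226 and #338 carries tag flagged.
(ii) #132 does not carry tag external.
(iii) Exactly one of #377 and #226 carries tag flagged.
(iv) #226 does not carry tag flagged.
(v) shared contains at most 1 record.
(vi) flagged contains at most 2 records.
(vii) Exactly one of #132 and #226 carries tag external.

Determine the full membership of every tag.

flagged = {#338, #377}; external = {#226, #979}; shared = {#132}

From (ii): #132 ∉ external.
From (iv): #226 ∉ flagged.
(i) (exactly one): #338 ∈ flagged.
(iii) (exactly one): #377 ∈ flagged.
(vi): flagged already has 2, so the rest are out.
(vii) (exactly one): #226 ∈ external.
Only one tag left: #132 ∈ shared.
(v): shared already has 1, so the rest are out.
Only one tag left: #979 ∈ external.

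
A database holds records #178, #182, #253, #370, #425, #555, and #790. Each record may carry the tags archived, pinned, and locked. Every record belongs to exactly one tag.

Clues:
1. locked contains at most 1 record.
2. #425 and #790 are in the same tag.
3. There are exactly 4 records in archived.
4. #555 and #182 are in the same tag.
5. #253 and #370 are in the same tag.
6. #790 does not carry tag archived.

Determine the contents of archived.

archived = {#182, #253, #370, #555}

From (6): #790 ∉ archived.
(2): #425 matches #790: #425 ∉ archived.
Suppose #178 ∈ archived: no assignment then satisfies all the clues, so #178 ∉ archived.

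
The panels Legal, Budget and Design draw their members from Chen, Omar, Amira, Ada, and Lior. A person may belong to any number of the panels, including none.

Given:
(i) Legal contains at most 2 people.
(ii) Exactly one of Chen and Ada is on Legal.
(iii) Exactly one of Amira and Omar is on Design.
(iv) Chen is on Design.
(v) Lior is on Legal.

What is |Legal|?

2

From (iv): Chen ∈ Design.
From (v): Lior ∈ Legal.
Suppose Omar ∈ Legal: no assignment then satisfies all the clues, so Omar ∉ Legal.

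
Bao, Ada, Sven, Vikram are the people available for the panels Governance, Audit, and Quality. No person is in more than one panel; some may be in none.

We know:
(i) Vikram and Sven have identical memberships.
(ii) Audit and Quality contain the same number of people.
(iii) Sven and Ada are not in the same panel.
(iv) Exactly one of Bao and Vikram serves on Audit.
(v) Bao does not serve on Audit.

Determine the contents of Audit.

Audit = {Sven, Vikram}

From (v): Bao ∉ Audit.
(iv) (exactly one): Vikram ∈ Audit.
(i): Sven matches Vikram: Sven ∉ Governance.
(i): Sven matches Vikram: Sven ∈ Audit.
(iii): Ada ∉ Audit.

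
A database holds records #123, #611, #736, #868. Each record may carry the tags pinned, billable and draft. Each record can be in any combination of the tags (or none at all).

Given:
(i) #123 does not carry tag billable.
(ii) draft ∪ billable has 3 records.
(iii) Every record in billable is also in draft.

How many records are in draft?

3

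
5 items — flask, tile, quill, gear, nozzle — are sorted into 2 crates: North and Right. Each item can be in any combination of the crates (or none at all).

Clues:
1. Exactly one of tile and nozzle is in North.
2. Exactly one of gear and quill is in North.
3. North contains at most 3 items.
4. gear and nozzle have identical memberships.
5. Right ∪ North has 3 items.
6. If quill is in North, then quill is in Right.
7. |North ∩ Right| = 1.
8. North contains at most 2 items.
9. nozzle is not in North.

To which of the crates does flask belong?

From (9): nozzle ∉ North.
(1) (exactly one): tile ∈ North.
(4): gear matches nozzle: gear ∉ North.
(2) (exactly one): quill ∈ North.
(6): quill ∈ Right.
(8): North already has 2, so the rest are out.
Suppose flask ∉ Right: no assignment then satisfies all the clues, so flask ∈ Right.

flask: Right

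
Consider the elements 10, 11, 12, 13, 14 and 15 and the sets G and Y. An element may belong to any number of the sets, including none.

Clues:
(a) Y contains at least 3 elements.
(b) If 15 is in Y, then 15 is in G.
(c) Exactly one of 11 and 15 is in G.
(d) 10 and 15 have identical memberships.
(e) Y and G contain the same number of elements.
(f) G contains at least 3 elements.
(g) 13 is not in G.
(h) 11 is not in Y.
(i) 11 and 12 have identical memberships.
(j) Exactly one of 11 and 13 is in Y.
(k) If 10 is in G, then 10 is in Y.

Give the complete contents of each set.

G = {10, 14, 15}; Y = {10, 13, 15}

From (g): 13 ∉ G.
From (h): 11 ∉ Y.
(i): 12 matches 11: 12 ∉ Y.
(j) (exactly one): 13 ∈ Y.
Suppose 10 ∉ G: no assignment then satisfies all the clues, so 10 ∈ G.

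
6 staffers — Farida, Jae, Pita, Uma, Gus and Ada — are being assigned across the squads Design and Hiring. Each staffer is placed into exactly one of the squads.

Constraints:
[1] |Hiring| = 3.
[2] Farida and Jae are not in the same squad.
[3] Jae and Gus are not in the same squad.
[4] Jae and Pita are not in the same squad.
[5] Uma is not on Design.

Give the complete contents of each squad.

Design = {Farida, Gus, Pita}; Hiring = {Ada, Jae, Uma}

From (5): Uma ∉ Design.
Only one squad left: Uma ∈ Hiring.
Suppose Farida ∉ Design: no assignment then satisfies all the clues, so Farida ∈ Design.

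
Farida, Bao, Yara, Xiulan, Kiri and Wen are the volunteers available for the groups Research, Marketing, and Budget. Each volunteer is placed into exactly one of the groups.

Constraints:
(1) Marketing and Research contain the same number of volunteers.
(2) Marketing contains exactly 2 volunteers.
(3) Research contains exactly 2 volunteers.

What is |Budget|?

2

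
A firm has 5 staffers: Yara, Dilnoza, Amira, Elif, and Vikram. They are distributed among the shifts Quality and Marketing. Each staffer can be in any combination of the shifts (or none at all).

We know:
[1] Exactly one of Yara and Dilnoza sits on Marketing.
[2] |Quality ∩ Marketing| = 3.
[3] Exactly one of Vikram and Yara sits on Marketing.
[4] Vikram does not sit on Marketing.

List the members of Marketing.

Marketing = {Amira, Elif, Yara}

From (4): Vikram ∉ Marketing.
(3) (exactly one): Yara ∈ Marketing.
(1) (exactly one): Dilnoza ∉ Marketing.
Suppose Amira ∉ Marketing: no assignment then satisfies all the clues, so Amira ∈ Marketing.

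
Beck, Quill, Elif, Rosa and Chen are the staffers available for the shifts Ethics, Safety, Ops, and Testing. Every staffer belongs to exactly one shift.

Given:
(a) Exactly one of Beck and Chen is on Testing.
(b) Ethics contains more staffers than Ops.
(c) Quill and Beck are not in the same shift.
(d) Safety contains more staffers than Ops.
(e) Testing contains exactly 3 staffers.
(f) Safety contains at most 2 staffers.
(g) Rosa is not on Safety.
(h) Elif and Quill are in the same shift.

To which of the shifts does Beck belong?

Beck: Safety

From (g): Rosa ∉ Safety.
Suppose Beck ∈ Ethics: no assignment then satisfies all the clues, so Beck ∉ Ethics.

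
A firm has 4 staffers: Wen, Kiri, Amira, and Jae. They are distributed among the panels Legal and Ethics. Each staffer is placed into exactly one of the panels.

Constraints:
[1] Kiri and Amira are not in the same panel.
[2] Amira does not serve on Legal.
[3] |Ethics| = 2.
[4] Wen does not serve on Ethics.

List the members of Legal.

From (2): Amira ∉ Legal.
From (4): Wen ∉ Ethics.
Only one panel left: Wen ∈ Legal.
Only one panel left: Amira ∈ Ethics.
(1): Kiri ∉ Ethics.
(3): only 2 candidates remain for Ethics, so all are in.
Only one panel left: Kiri ∈ Legal.

Legal = {Kiri, Wen}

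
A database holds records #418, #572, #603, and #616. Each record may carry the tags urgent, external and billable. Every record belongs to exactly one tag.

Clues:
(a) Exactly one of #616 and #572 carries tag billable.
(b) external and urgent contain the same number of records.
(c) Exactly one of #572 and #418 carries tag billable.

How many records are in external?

1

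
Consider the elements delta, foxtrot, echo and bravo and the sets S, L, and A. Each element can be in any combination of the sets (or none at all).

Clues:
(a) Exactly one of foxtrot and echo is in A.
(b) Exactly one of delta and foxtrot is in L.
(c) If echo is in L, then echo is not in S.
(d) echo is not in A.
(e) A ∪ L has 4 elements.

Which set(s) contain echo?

echo: L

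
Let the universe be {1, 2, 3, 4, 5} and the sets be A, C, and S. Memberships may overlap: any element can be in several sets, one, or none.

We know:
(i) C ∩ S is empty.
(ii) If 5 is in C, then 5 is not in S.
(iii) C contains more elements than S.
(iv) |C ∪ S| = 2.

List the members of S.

S = {}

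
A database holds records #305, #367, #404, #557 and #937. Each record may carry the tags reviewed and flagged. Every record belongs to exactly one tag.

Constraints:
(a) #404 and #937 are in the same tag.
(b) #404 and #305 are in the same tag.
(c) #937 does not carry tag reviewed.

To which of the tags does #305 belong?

From (c): #937 ∉ reviewed.
(a): #404 matches #937: #404 ∉ reviewed.
(b): #305 matches #404: #305 ∉ reviewed.
Only one tag left: #305 ∈ flagged.
Only one tag left: #404 ∈ flagged.
Only one tag left: #937 ∈ flagged.

#305: flagged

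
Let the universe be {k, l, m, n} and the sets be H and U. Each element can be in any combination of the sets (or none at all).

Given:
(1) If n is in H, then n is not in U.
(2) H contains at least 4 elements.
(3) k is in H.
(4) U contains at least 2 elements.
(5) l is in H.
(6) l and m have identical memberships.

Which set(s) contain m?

m: H, U

From (3): k ∈ H.
From (5): l ∈ H.
(2): only 4 candidates remain for H, so all are in.
(1): n ∉ U.
Suppose m ∉ U: no assignment then satisfies all the clues, so m ∈ U.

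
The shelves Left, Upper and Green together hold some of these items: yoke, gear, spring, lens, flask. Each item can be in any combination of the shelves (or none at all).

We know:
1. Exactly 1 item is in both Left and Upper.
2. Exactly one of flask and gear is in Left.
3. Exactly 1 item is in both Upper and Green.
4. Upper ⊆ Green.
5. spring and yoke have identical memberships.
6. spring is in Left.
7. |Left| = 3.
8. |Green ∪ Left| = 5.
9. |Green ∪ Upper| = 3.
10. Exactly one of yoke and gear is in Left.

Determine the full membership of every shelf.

From (6): spring ∈ Left.
(5): yoke matches spring: yoke ∈ Left.
(10) (exactly one): gear ∉ Left.
(2) (exactly one): flask ∈ Left.
(7): Left already has 3, so the rest are out.
Suppose yoke ∈ Upper: no assignment then satisfies all the clues, so yoke ∉ Upper.

Left = {flask, spring, yoke}; Upper = {flask}; Green = {flask, gear, lens}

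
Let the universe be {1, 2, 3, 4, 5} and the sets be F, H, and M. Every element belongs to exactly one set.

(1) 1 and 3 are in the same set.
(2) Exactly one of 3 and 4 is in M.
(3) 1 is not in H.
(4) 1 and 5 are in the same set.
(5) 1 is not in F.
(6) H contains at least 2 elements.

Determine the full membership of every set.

F = {}; H = {2, 4}; M = {1, 3, 5}

From (3): 1 ∉ H.
From (5): 1 ∉ F.
(1): 3 matches 1: 3 ∉ F.
(1): 3 matches 1: 3 ∉ H.
(4): 5 matches 1: 5 ∉ F.
(4): 5 matches 1: 5 ∉ H.
(6): only 2 candidates remain for H, so all are in.
Only one set left: 1 ∈ M.
Only one set left: 3 ∈ M.
Only one set left: 5 ∈ M.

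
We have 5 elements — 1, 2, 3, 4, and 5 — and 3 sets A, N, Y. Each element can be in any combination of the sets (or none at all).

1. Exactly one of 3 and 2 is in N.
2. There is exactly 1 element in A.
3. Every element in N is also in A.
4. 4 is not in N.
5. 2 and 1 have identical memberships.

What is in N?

N = {3}

From (4): 4 ∉ N.
Suppose 1 ∈ N: no assignment then satisfies all the clues, so 1 ∉ N.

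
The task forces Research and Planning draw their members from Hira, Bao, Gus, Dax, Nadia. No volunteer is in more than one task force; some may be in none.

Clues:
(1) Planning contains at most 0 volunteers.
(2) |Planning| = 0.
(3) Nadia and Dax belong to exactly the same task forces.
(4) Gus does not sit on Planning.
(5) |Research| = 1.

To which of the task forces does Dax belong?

From (4): Gus ∉ Planning.
(1): Planning already has 0, so the rest are out.
Suppose Dax ∈ Research: no assignment then satisfies all the clues, so Dax ∉ Research.

Dax: none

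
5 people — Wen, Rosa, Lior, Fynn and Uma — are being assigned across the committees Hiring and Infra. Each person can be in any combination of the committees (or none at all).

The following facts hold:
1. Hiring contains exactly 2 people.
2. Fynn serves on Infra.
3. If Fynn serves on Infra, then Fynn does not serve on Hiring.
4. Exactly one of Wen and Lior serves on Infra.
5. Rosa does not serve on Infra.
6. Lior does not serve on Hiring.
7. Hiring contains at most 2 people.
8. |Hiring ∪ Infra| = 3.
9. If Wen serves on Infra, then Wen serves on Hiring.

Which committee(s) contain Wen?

Wen: Hiring, Infra

From (2): Fynn ∈ Infra.
From (5): Rosa ∉ Infra.
From (6): Lior ∉ Hiring.
(3): Fynn ∉ Hiring.
Suppose Wen ∉ Hiring: no assignment then satisfies all the clues, so Wen ∈ Hiring.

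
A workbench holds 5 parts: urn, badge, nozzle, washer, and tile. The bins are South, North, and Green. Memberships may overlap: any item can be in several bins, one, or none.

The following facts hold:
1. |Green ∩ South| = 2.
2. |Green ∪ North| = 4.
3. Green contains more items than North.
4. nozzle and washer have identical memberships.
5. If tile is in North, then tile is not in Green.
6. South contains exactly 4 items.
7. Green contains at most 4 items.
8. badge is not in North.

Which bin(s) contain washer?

washer: Green, South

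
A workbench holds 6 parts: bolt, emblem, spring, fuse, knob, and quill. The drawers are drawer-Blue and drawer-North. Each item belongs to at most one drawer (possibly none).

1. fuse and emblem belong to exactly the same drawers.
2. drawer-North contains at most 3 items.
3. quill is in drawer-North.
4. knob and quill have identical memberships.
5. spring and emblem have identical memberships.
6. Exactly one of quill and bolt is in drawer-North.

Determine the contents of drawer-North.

drawer-North = {knob, quill}

From (3): quill ∈ drawer-North.
(4): knob matches quill: knob ∉ drawer-Blue.
(4): knob matches quill: knob ∈ drawer-North.
(6) (exactly one): bolt ∉ drawer-North.
Suppose emblem ∈ drawer-North: no assignment then satisfies all the clues, so emblem ∉ drawer-North.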